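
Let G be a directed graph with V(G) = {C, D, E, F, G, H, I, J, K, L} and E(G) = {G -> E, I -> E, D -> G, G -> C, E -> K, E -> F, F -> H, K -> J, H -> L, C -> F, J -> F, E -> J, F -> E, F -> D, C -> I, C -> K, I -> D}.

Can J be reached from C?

Explore from C.
Distance 1: reach F, I, K.
Distance 2: reach D, E, H, J.
Found J.

Yes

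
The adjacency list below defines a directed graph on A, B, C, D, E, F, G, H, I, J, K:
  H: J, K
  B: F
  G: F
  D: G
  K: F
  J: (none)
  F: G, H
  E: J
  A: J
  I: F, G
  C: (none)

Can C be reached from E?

Explore from E.
Distance 1: reach J.
The search from E is exhausted; no directed path reaches C.

No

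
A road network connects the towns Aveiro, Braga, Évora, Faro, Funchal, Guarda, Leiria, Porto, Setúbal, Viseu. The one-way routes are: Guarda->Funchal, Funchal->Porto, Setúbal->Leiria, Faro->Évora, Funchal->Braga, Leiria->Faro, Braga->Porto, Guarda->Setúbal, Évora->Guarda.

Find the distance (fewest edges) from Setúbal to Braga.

6

Distance 0: Setúbal.
Distance 1: Leiria.
Distance 2: Faro.
Distance 3: Évora.
Distance 4: Guarda.
Distance 5: Funchal.
Distance 6: Braga, Porto — contains Braga.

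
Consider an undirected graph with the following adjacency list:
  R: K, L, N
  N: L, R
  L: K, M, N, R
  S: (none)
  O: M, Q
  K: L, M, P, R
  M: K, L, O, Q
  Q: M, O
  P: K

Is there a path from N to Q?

Explore from N.
Distance 1: reach L, R.
Distance 2: reach K, M.
Distance 3: reach O, P, Q.
Found Q.

Yes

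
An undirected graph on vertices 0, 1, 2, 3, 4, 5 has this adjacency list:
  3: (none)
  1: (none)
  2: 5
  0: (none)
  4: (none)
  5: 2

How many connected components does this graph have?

5

From 0: component {0}.
From 1: component {1}.
From 2: component {2, 5}.
From 3: component {3}.
From 4: component {4}.
That's 5 components.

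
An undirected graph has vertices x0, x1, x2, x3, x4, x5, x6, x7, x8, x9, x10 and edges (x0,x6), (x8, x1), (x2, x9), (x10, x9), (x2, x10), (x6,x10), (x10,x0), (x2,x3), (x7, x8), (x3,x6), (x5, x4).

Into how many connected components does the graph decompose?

3

From x0: component {x0, x2, x3, x6, x9, x10}.
From x1: component {x1, x7, x8}.
From x4: component {x4, x5}.
That's 3 components.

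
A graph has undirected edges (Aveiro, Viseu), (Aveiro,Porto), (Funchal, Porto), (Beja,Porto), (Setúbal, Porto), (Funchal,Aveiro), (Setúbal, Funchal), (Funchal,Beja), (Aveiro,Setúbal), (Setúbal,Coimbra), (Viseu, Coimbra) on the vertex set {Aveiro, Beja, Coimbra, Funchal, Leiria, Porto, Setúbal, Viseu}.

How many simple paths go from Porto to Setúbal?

Porto–Aveiro–Funchal–Setúbal
Porto–Aveiro–Setúbal
Porto–Aveiro–Viseu–Coimbra–Setúbal
Porto–Beja–Funchal–Aveiro–Setúbal
Porto–Beja–Funchal–Aveiro–Viseu–Coimbra–Setúbal
Porto–Beja–Funchal–Setúbal
Porto–Funchal–Aveiro–Setúbal
Porto–Funchal–Aveiro–Viseu–Coimbra–Setúbal
Porto–Funchal–Setúbal
Porto–Setúbal

10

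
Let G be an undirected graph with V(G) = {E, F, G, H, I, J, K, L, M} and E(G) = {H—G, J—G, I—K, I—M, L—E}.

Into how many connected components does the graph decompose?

4

From E: component {E, L}.
From F: component {F}.
From G: component {G, H, J}.
From I: component {I, K, M}.
That's 4 components.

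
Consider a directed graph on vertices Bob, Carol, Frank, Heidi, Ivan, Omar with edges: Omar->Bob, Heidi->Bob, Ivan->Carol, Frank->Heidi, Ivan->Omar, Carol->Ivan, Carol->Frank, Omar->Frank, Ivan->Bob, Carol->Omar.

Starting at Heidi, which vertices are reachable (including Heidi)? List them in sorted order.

Start at Heidi.
Its neighbours: Bob.
Nothing further is reachable.

Bob, Heidi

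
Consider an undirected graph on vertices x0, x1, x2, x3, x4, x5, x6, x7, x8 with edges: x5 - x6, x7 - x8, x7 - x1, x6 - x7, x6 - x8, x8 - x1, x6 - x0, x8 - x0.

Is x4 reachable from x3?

No

x3 has no edges, so nothing is reachable from it.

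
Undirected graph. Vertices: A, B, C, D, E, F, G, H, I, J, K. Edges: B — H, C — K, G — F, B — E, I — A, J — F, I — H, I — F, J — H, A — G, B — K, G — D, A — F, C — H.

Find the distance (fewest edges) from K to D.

Distance 0: K.
Distance 1: B, C.
Distance 2: E, H.
Distance 3: I, J.
Distance 4: A, F.
Distance 5: G.
Distance 6: D — contains D.

6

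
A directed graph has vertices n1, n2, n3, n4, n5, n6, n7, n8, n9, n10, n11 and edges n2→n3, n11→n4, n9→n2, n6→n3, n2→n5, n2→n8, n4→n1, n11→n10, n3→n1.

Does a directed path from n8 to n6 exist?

n8 has no outgoing edges, so nothing is reachable from it.

No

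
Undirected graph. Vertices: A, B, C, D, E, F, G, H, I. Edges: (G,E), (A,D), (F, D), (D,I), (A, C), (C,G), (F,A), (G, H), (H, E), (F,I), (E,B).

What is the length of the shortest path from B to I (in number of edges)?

6

Distance 0: B.
Distance 1: E.
Distance 2: G, H.
Distance 3: C.
Distance 4: A.
Distance 5: D, F.
Distance 6: I — contains I.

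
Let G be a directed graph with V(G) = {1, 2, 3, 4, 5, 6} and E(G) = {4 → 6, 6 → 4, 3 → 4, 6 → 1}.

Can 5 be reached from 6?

No

Explore from 6.
Distance 1: reach 1, 4.
The search from 6 is exhausted; no directed path reaches 5.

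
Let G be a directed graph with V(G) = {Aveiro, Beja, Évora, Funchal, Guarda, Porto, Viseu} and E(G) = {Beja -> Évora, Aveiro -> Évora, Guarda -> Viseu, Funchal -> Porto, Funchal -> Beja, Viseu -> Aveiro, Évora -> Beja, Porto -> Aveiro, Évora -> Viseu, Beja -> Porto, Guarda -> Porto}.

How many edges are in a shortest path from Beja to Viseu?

2

Distance 0: Beja.
Distance 1: Évora, Porto.
Distance 2: Aveiro, Viseu — contains Viseu.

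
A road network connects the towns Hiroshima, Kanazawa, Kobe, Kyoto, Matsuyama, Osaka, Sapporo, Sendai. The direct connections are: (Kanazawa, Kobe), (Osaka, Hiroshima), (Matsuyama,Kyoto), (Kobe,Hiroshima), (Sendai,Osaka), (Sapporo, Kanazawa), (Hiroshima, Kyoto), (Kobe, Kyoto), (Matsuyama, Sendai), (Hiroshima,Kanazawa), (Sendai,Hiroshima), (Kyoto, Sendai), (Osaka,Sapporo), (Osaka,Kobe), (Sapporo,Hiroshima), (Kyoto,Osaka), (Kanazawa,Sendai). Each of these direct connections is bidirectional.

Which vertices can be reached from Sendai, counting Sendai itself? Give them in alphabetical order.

Start at Sendai.
Its neighbours: Hiroshima, Kanazawa, Kyoto, Matsuyama, Osaka.
Then their neighbours: Kobe, Sapporo.
Every vertex is now reached.

Hiroshima, Kanazawa, Kobe, Kyoto, Matsuyama, Osaka, Sapporo, Sendai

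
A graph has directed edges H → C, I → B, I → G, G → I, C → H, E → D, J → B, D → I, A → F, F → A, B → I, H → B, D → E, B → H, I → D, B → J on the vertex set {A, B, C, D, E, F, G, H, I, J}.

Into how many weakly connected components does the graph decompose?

From A: component {A, F}.
From B: component {B, C, D, E, G, H, I, J}.
That's 2 components.

2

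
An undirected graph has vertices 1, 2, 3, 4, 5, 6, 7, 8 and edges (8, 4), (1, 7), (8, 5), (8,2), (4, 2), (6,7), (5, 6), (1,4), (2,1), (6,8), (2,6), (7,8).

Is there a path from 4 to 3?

No

Explore from 4.
Distance 1: reach 1, 2, 8.
Distance 2: reach 5, 6, 7.
The search is exhausted without reaching 3; it lies in a different component.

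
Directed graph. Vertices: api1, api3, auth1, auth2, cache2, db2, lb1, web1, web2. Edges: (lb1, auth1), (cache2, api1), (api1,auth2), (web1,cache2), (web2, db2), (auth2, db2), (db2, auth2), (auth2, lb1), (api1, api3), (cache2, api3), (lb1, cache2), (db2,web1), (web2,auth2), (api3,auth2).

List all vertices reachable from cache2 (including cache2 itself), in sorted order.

Start at cache2.
Its neighbours: api1, api3.
Then their neighbours: auth2.
Then next layer: db2, lb1.
Then next layer: auth1, web1.
Nothing further is reachable.

api1, api3, auth1, auth2, cache2, db2, lb1, web1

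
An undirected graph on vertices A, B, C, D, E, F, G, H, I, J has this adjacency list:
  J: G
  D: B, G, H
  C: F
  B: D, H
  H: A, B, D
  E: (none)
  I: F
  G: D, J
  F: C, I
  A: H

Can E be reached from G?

Explore from G.
Distance 1: reach D, J.
Distance 2: reach B, H.
Distance 3: reach A.
The search is exhausted without reaching E; it lies in a different component.

No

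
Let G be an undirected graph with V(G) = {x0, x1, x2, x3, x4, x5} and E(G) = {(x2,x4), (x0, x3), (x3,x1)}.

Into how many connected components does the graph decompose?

From x0: component {x0, x1, x3}.
From x2: component {x2, x4}.
From x5: component {x5}.
That's 3 components.

3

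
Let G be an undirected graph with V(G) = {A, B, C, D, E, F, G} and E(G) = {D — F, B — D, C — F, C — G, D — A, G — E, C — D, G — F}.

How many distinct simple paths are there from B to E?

4

B–D–C–F–G–E
B–D–C–G–E
B–D–F–C–G–E
B–D–F–G–E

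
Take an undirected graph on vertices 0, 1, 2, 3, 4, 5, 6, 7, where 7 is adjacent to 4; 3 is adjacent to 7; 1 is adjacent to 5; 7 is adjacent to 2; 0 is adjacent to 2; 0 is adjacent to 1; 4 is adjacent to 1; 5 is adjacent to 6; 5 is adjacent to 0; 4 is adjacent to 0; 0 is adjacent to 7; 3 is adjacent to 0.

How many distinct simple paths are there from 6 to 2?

6–5–0–1–4–7–2
6–5–0–2
6–5–0–3–7–2
6–5–0–4–7–2
6–5–0–7–2
6–5–1–0–2
6–5–1–0–3–7–2
6–5–1–0–4–7–2
6–5–1–0–7–2
6–5–1–4–0–2
6–5–1–4–0–3–7–2
6–5–1–4–0–7–2
6–5–1–4–7–0–2
6–5–1–4–7–2
6–5–1–4–7–3–0–2

15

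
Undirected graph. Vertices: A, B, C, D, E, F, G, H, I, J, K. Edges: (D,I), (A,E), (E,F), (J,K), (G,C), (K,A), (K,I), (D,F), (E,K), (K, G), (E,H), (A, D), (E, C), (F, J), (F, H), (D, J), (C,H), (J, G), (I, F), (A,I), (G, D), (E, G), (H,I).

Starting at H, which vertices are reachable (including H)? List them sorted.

Start at H.
Its neighbours: C, E, F, I.
Then their neighbours: A, D, G, J, K.
Nothing further is reachable.

A, C, D, E, F, G, H, I, J, K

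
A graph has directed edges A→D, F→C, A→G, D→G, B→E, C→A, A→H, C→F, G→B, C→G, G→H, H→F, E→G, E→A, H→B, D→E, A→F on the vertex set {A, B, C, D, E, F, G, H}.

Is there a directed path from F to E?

Yes

Explore from F.
Distance 1: reach C.
Distance 2: reach A, G.
Distance 3: reach B, D, H.
Distance 4: reach E.
Found E.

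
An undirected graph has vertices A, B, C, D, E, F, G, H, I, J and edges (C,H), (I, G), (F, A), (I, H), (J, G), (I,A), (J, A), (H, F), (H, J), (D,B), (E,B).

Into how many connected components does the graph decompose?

2

From A: component {A, C, F, G, H, I, J}.
From B: component {B, D, E}.
That's 2 components.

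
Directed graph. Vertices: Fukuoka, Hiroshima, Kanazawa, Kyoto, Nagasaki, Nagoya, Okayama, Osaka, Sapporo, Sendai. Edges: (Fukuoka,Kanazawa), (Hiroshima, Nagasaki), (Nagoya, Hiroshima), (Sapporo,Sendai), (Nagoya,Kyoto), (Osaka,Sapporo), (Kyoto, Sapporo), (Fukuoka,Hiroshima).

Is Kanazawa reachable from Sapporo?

No

Explore from Sapporo.
Distance 1: reach Sendai.
The search from Sapporo is exhausted; no directed path reaches Kanazawa.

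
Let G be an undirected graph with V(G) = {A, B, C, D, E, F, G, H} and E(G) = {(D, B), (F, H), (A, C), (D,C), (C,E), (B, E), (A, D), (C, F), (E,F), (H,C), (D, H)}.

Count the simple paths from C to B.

C–A–D–B
C–A–D–H–F–E–B
C–D–B
C–D–H–F–E–B
C–E–B
C–E–F–H–D–B
C–F–E–B
C–F–H–D–B
C–H–D–B
C–H–F–E–B

10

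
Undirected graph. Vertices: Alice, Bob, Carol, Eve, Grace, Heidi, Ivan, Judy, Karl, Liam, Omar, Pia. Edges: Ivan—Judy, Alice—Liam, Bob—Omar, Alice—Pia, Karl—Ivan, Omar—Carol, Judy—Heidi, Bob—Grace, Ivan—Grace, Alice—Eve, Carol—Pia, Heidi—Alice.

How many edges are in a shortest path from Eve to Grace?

Distance 0: Eve.
Distance 1: Alice.
Distance 2: Heidi, Liam, Pia.
Distance 3: Carol, Judy.
Distance 4: Ivan, Omar.
Distance 5: Bob, Grace, Karl — contains Grace.

5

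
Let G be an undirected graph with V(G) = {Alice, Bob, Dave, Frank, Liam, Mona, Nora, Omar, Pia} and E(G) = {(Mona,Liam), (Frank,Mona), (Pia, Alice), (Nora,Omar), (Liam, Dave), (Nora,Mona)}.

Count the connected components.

3

From Alice: component {Alice, Pia}.
From Bob: component {Bob}.
From Dave: component {Dave, Frank, Liam, Mona, Nora, Omar}.
That's 3 components.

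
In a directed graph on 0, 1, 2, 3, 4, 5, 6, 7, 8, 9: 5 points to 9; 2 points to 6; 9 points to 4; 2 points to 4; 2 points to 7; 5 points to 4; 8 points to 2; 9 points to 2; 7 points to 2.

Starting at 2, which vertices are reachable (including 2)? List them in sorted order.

Start at 2.
Its neighbours: 4, 6, 7.
Nothing further is reachable.

2, 4, 6, 7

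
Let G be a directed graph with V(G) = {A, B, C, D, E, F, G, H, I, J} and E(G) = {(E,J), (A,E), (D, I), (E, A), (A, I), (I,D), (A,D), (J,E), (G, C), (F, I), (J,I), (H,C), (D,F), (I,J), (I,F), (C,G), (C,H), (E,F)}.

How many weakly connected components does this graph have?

3

From A: component {A, D, E, F, I, J}.
From B: component {B}.
From C: component {C, G, H}.
That's 3 components.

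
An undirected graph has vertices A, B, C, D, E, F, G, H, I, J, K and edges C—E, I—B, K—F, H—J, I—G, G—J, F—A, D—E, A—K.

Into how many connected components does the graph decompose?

From A: component {A, F, K}.
From B: component {B, G, H, I, J}.
From C: component {C, D, E}.
That's 3 components.

3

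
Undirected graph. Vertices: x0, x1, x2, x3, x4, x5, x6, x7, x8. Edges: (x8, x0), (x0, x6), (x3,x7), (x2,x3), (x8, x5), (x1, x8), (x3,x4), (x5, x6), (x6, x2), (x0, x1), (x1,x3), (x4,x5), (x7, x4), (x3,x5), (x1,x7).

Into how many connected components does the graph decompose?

1

From x0: component {x0, x1, x2, x3, x4, x5, x6, x7, x8}.
That's 1 component.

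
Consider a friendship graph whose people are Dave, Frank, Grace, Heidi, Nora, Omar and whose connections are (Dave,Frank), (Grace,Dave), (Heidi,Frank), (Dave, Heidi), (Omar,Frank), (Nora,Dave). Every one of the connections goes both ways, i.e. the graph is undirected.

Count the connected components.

From Dave: component {Dave, Frank, Grace, Heidi, Nora, Omar}.
That's 1 component.

1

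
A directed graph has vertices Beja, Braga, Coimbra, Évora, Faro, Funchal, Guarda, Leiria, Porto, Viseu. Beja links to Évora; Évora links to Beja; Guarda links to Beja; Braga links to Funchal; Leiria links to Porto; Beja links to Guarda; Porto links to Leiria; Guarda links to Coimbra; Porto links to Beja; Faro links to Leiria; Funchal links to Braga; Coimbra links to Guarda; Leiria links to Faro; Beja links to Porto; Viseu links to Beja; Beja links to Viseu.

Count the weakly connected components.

From Beja: component {Beja, Coimbra, Évora, Faro, Guarda, Leiria, Porto, Viseu}.
From Braga: component {Braga, Funchal}.
That's 2 components.

2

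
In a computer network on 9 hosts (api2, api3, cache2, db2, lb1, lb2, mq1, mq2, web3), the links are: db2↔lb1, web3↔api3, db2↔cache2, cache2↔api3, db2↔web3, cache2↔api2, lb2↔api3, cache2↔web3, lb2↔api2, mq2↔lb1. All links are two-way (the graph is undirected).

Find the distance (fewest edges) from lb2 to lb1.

4

Distance 0: lb2.
Distance 1: api2, api3.
Distance 2: cache2, web3.
Distance 3: db2.
Distance 4: lb1 — contains lb1.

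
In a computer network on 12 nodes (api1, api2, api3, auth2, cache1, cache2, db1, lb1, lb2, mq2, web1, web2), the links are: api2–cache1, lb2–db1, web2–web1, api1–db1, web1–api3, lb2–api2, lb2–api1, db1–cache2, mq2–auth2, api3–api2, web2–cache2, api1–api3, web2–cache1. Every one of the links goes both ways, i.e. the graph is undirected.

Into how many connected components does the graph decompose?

From api1: component {api1, api2, api3, cache1, cache2, db1, lb2, web1, web2}.
From auth2: component {auth2, mq2}.
From lb1: component {lb1}.
That's 3 components.

3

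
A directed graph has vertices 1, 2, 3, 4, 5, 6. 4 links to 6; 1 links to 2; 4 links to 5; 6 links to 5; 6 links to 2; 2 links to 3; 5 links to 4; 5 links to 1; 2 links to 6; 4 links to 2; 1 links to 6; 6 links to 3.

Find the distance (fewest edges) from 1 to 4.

Distance 0: 1.
Distance 1: 2, 6.
Distance 2: 3, 5.
Distance 3: 4 — contains 4.

3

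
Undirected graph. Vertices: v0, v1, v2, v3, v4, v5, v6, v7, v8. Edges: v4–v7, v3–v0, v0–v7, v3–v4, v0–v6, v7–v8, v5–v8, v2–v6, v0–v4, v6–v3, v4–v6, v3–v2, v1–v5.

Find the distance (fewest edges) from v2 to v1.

6

Distance 0: v2.
Distance 1: v3, v6.
Distance 2: v0, v4.
Distance 3: v7.
Distance 4: v8.
Distance 5: v5.
Distance 6: v1 — contains v1.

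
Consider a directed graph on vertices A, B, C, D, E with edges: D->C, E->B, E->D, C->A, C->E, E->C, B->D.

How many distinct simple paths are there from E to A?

E→B→D→C→A
E→C→A
E→D→C→A

3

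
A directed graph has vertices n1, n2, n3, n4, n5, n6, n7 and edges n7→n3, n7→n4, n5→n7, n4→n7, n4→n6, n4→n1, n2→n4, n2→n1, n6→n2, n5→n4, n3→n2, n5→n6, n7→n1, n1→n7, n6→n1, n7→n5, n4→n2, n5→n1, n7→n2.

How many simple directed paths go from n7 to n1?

n7→n1
n7→n2→n1
n7→n2→n4→n1
n7→n2→n4→n6→n1
n7→n3→n2→n1
n7→n3→n2→n4→n1
n7→n3→n2→n4→n6→n1
n7→n4→n1
... and 11 more.

19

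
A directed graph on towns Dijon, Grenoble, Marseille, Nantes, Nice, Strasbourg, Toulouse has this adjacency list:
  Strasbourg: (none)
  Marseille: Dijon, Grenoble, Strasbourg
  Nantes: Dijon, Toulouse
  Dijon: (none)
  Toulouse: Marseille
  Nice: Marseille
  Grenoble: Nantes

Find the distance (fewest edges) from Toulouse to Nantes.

3

Distance 0: Toulouse.
Distance 1: Marseille.
Distance 2: Dijon, Grenoble, Strasbourg.
Distance 3: Nantes — contains Nantes.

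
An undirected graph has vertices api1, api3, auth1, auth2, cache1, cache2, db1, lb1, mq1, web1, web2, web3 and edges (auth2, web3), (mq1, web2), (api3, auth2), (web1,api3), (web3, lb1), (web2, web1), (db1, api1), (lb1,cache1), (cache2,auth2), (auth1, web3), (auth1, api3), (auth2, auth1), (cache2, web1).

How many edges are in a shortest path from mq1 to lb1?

Distance 0: mq1.
Distance 1: web2.
Distance 2: web1.
Distance 3: api3, cache2.
Distance 4: auth1, auth2.
Distance 5: web3.
Distance 6: lb1 — contains lb1.

6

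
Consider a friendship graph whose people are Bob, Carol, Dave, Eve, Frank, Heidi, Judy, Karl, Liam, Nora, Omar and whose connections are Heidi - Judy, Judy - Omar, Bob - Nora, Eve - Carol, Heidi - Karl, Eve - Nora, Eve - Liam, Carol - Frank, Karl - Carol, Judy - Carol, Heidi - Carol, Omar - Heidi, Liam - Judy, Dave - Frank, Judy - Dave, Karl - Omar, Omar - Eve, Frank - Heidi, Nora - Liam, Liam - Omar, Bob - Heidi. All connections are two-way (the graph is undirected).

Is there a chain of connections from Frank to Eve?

Explore from Frank.
Distance 1: reach Carol, Dave, Heidi.
Distance 2: reach Bob, Eve, Judy, Karl, Omar.
Found Eve.

Yes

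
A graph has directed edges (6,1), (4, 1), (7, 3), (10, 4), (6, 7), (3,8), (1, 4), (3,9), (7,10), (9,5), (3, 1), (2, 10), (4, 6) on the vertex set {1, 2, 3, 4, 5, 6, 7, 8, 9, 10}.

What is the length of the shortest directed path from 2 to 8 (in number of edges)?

Distance 0: 2.
Distance 1: 10.
Distance 2: 4.
Distance 3: 1, 6.
Distance 4: 7.
Distance 5: 3.
Distance 6: 8, 9 — contains 8.

6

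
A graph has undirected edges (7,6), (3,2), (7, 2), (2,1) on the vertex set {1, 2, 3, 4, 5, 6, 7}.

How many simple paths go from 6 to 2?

1

6–7–2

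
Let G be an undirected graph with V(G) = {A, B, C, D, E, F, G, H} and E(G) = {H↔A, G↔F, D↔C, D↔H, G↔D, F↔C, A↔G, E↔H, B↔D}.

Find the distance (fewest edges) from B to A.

3

Distance 0: B.
Distance 1: D.
Distance 2: C, G, H.
Distance 3: A, E, F — contains A.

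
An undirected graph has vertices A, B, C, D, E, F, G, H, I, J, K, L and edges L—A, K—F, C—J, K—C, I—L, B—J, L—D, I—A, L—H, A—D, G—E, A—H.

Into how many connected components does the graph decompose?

3

From A: component {A, D, H, I, L}.
From B: component {B, C, F, J, K}.
From E: component {E, G}.
That's 3 components.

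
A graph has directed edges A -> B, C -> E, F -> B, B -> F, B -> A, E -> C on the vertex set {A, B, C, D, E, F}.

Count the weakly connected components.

From A: component {A, B, F}.
From C: component {C, E}.
From D: component {D}.
That's 3 components.

3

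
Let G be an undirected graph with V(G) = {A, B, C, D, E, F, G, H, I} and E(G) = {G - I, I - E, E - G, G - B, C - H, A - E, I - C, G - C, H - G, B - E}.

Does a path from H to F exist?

No

Explore from H.
Distance 1: reach C, G.
Distance 2: reach B, E, I.
Distance 3: reach A.
The search is exhausted without reaching F; it lies in a different component.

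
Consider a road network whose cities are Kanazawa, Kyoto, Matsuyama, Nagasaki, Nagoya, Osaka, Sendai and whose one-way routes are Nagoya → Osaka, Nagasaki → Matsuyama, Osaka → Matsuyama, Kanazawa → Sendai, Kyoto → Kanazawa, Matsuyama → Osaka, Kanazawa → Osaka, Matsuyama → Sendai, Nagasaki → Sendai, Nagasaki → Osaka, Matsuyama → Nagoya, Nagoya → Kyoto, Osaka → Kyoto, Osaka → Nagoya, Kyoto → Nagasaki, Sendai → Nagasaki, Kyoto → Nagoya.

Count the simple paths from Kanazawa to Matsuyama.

5

Kanazawa→Osaka→Kyoto→Nagasaki→Matsuyama
Kanazawa→Osaka→Matsuyama
Kanazawa→Osaka→Nagoya→Kyoto→Nagasaki→Matsuyama
Kanazawa→Sendai→Nagasaki→Matsuyama
Kanazawa→Sendai→Nagasaki→Osaka→Matsuyama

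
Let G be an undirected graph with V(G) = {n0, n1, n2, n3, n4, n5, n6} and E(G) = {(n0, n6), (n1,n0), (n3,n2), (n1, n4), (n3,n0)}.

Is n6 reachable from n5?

n5 has no edges, so nothing is reachable from it.

No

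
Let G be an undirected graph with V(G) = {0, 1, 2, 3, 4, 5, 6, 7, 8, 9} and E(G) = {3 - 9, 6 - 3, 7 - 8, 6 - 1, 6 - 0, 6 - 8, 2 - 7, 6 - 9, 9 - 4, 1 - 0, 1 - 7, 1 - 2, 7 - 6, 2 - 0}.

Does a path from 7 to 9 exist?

Explore from 7.
Distance 1: reach 1, 2, 6, 8.
Distance 2: reach 0, 3, 9.
Found 9.

Yes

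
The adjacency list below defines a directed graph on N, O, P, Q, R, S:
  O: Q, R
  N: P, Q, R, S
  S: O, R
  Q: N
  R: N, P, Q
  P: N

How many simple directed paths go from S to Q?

7

S→O→Q
S→O→R→N→Q
S→O→R→P→N→Q
S→O→R→Q
S→R→N→Q
S→R→P→N→Q
S→R→Q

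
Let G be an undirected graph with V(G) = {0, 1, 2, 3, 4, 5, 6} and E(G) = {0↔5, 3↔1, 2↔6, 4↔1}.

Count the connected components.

From 0: component {0, 5}.
From 1: component {1, 3, 4}.
From 2: component {2, 6}.
That's 3 components.

3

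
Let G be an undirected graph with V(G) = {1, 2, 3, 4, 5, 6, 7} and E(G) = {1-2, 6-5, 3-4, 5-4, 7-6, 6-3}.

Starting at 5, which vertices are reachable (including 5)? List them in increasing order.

Start at 5.
Its neighbours: 4, 6.
Then their neighbours: 3, 7.
Nothing further is reachable.

3, 4, 5, 6, 7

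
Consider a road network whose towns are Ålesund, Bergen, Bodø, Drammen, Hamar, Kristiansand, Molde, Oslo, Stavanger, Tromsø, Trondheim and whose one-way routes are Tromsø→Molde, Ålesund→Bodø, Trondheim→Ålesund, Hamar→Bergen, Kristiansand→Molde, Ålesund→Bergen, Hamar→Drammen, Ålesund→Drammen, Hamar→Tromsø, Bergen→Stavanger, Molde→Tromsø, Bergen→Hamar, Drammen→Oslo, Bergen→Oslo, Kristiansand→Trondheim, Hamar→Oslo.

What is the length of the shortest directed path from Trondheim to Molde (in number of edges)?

Distance 0: Trondheim.
Distance 1: Ålesund.
Distance 2: Bergen, Bodø, Drammen.
Distance 3: Hamar, Oslo, Stavanger.
Distance 4: Tromsø.
Distance 5: Molde — contains Molde.

5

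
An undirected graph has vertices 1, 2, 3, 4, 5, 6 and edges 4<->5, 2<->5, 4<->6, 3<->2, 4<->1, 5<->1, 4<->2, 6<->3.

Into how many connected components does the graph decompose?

From 1: component {1, 2, 3, 4, 5, 6}.
That's 1 component.

1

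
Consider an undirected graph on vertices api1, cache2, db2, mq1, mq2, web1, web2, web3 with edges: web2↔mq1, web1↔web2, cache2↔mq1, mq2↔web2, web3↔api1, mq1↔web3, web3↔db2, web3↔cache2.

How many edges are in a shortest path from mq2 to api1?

4

Distance 0: mq2.
Distance 1: web2.
Distance 2: mq1, web1.
Distance 3: cache2, web3.
Distance 4: api1, db2 — contains api1.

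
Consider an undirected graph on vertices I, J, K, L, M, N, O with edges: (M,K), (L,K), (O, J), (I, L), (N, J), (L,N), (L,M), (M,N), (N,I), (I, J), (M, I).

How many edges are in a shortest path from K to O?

4

Distance 0: K.
Distance 1: L, M.
Distance 2: I, N.
Distance 3: J.
Distance 4: O — contains O.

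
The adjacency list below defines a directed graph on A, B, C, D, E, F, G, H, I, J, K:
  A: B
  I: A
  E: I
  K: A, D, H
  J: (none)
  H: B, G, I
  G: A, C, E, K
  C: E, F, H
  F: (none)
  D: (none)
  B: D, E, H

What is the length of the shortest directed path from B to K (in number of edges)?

Distance 0: B.
Distance 1: D, E, H.
Distance 2: G, I.
Distance 3: A, C, K — contains K.

3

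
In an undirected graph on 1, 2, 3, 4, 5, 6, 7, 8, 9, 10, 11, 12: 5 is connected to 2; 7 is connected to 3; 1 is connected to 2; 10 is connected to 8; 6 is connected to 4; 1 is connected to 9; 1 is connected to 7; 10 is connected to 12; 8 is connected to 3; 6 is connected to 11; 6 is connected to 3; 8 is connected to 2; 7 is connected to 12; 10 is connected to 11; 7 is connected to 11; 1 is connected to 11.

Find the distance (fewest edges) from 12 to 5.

Distance 0: 12.
Distance 1: 7, 10.
Distance 2: 1, 3, 8, 11.
Distance 3: 2, 6, 9.
Distance 4: 4, 5 — contains 5.

4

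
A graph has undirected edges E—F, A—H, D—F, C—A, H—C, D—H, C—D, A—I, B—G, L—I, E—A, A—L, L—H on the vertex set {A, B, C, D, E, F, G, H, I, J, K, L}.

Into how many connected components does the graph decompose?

From A: component {A, C, D, E, F, H, I, L}.
From B: component {B, G}.
From J: component {J}.
From K: component {K}.
That's 4 components.

4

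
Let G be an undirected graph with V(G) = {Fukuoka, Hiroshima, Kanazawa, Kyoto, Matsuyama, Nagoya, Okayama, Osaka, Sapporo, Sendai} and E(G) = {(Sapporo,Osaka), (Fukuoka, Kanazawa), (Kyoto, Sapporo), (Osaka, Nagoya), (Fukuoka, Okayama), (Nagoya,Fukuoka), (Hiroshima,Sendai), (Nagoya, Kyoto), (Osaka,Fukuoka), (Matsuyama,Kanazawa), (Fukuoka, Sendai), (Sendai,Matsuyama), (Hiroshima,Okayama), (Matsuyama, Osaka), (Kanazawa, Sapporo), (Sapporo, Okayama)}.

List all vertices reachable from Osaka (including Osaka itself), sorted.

Start at Osaka.
Its neighbours: Fukuoka, Matsuyama, Nagoya, Sapporo.
Then their neighbours: Kanazawa, Kyoto, Okayama, Sendai.
Then next layer: Hiroshima.
Every vertex is now reached.

Fukuoka, Hiroshima, Kanazawa, Kyoto, Matsuyama, Nagoya, Okayama, Osaka, Sapporo, Sendai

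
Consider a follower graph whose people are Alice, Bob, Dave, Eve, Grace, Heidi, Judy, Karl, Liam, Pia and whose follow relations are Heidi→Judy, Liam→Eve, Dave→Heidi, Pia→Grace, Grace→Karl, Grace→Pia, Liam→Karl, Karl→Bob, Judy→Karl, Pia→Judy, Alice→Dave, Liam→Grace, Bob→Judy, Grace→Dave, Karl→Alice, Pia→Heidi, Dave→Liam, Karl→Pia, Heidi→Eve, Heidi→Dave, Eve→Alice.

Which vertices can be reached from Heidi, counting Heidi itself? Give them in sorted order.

Alice, Bob, Dave, Eve, Grace, Heidi, Judy, Karl, Liam, Pia

Start at Heidi.
Its neighbours: Dave, Eve, Judy.
Then their neighbours: Alice, Karl, Liam.
Then next layer: Bob, Grace, Pia.
Every vertex is now reached.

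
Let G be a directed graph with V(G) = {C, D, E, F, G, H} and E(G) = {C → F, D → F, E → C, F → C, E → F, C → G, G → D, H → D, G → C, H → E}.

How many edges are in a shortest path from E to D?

Distance 0: E.
Distance 1: C, F.
Distance 2: G.
Distance 3: D — contains D.

3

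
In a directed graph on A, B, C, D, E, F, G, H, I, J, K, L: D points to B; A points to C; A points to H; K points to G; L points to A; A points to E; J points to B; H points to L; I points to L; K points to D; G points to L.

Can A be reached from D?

Explore from D.
Distance 1: reach B.
The search from D is exhausted; no directed path reaches A.

No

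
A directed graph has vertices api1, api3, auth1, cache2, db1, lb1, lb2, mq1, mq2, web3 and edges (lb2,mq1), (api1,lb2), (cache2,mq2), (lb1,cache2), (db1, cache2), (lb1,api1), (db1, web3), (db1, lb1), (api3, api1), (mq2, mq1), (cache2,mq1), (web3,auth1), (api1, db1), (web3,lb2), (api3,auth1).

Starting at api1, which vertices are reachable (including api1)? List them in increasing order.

api1, auth1, cache2, db1, lb1, lb2, mq1, mq2, web3

Start at api1.
Its neighbours: db1, lb2.
Then their neighbours: cache2, lb1, mq1, web3.
Then next layer: auth1, mq2.
Nothing further is reachable.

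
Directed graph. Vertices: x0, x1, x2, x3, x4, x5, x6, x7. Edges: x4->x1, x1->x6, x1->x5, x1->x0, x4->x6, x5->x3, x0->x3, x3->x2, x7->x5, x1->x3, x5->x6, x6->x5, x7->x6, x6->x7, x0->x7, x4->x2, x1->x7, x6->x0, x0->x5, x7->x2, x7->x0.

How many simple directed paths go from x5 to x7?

2

x5→x6→x0→x7
x5→x6→x7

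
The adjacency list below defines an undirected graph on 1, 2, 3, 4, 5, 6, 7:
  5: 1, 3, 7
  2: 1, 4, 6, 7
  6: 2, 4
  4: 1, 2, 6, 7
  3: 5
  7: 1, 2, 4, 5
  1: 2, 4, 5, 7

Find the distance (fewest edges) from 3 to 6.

Distance 0: 3.
Distance 1: 5.
Distance 2: 1, 7.
Distance 3: 2, 4.
Distance 4: 6 — contains 6.

4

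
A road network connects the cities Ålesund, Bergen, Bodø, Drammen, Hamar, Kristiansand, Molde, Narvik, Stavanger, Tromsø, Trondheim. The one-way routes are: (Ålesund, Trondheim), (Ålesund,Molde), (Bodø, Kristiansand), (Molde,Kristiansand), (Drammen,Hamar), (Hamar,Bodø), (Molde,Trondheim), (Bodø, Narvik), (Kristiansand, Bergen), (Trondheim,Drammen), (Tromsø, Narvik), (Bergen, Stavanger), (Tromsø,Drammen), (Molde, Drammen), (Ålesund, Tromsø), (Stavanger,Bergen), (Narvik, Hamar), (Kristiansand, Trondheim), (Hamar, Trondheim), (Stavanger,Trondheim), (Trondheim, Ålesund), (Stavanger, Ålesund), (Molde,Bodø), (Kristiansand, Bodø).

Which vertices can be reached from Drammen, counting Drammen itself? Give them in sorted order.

Start at Drammen.
Its neighbours: Hamar.
Then their neighbours: Bodø, Trondheim.
Then next layer: Ålesund, Kristiansand, Narvik.
Then next layer: Bergen, Molde, Tromsø.
Then next layer: Stavanger.
Every vertex is now reached.

Ålesund, Bergen, Bodø, Drammen, Hamar, Kristiansand, Molde, Narvik, Stavanger, Tromsø, Trondheim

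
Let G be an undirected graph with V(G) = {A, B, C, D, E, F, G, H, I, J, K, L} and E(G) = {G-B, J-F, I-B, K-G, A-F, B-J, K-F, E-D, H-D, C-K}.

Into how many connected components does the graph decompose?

3

From A: component {A, B, C, F, G, I, J, K}.
From D: component {D, E, H}.
From L: component {L}.
That's 3 components.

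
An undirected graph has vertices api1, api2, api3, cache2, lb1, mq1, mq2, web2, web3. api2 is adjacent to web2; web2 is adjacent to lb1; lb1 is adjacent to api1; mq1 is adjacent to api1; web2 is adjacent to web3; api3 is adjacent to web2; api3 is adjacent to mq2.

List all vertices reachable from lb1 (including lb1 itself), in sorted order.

api1, api2, api3, lb1, mq1, mq2, web2, web3

Start at lb1.
Its neighbours: api1, web2.
Then their neighbours: api2, api3, mq1, web3.
Then next layer: mq2.
Nothing further is reachable.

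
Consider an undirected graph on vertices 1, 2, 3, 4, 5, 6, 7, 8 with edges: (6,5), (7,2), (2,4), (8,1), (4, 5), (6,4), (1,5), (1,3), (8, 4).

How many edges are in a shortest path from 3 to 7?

Distance 0: 3.
Distance 1: 1.
Distance 2: 5, 8.
Distance 3: 4, 6.
Distance 4: 2.
Distance 5: 7 — contains 7.

5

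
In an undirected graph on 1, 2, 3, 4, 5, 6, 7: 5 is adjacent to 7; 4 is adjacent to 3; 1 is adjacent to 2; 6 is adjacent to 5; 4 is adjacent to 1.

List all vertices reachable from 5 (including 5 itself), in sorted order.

5, 6, 7

Start at 5.
Its neighbours: 6, 7.
Nothing further is reachable.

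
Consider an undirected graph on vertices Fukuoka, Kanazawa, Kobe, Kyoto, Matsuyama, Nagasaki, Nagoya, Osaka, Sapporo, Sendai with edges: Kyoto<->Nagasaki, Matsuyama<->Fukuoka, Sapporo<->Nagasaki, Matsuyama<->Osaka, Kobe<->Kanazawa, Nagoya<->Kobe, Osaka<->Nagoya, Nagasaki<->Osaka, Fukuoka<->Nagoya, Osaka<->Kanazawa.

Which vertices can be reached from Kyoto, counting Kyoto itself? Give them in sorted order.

Start at Kyoto.
Its neighbours: Nagasaki.
Then their neighbours: Osaka, Sapporo.
Then next layer: Kanazawa, Matsuyama, Nagoya.
Then next layer: Fukuoka, Kobe.
Nothing further is reachable.

Fukuoka, Kanazawa, Kobe, Kyoto, Matsuyama, Nagasaki, Nagoya, Osaka, Sapporo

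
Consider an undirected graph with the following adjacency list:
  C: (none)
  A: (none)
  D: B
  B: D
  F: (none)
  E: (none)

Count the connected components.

5

From A: component {A}.
From B: component {B, D}.
From C: component {C}.
From E: component {E}.
From F: component {F}.
That's 5 components.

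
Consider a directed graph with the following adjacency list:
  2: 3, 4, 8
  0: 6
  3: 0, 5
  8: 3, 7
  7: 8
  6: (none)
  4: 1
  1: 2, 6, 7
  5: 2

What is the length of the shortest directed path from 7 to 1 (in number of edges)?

6

Distance 0: 7.
Distance 1: 8.
Distance 2: 3.
Distance 3: 0, 5.
Distance 4: 2, 6.
Distance 5: 4.
Distance 6: 1 — contains 1.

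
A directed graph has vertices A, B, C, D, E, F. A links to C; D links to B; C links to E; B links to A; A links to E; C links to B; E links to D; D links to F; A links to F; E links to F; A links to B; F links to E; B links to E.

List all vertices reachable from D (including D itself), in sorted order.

A, B, C, D, E, F

Start at D.
Its neighbours: B, F.
Then their neighbours: A, E.
Then next layer: C.
Every vertex is now reached.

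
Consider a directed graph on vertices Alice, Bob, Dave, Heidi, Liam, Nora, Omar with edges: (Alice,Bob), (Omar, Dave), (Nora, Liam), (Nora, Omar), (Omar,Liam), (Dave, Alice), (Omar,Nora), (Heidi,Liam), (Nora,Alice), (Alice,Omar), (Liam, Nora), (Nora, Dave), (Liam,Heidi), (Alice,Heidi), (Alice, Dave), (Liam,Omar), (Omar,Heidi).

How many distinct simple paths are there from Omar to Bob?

Omar→Dave→Alice→Bob
Omar→Heidi→Liam→Nora→Alice→Bob
Omar→Heidi→Liam→Nora→Dave→Alice→Bob
Omar→Liam→Nora→Alice→Bob
Omar→Liam→Nora→Dave→Alice→Bob
Omar→Nora→Alice→Bob
Omar→Nora→Dave→Alice→Bob

7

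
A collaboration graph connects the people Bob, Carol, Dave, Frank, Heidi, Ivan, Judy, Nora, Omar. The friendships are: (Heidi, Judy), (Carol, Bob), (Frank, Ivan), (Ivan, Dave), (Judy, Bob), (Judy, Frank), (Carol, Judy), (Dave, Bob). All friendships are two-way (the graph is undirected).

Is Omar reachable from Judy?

Explore from Judy.
Distance 1: reach Bob, Carol, Frank, Heidi.
Distance 2: reach Dave, Ivan.
The search is exhausted without reaching Omar; it lies in a different component.

No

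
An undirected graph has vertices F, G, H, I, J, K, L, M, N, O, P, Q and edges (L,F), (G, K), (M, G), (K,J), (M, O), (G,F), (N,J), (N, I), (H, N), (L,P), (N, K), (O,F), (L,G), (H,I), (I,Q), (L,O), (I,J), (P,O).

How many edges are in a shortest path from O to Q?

6

Distance 0: O.
Distance 1: F, L, M, P.
Distance 2: G.
Distance 3: K.
Distance 4: J, N.
Distance 5: H, I.
Distance 6: Q — contains Q.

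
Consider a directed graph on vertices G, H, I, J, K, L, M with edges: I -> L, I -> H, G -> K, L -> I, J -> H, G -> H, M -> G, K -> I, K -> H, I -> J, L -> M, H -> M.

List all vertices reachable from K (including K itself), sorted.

Start at K.
Its neighbours: H, I.
Then their neighbours: J, L, M.
Then next layer: G.
Every vertex is now reached.

G, H, I, J, K, L, M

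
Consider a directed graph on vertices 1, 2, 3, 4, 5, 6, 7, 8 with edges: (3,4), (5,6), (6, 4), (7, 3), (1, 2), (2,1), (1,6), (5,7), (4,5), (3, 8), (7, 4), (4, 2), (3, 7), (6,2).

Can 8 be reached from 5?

Yes

Explore from 5.
Distance 1: reach 6, 7.
Distance 2: reach 2, 3, 4.
Distance 3: reach 1, 8.
Found 8.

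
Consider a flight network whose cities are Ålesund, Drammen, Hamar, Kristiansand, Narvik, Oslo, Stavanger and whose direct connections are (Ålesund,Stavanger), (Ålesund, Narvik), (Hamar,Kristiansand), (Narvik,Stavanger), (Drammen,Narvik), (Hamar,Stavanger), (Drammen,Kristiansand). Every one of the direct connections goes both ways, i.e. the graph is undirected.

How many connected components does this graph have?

2

From Ålesund: component {Ålesund, Drammen, Hamar, Kristiansand, Narvik, Stavanger}.
From Oslo: component {Oslo}.
That's 2 components.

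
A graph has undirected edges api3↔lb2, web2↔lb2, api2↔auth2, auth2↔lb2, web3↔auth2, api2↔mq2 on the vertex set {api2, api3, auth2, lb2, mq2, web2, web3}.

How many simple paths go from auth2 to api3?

auth2–lb2–api3

1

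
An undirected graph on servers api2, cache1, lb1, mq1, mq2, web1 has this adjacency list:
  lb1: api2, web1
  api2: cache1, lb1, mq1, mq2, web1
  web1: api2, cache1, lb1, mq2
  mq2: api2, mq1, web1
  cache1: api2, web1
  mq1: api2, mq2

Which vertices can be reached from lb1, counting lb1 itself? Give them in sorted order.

Start at lb1.
Its neighbours: api2, web1.
Then their neighbours: cache1, mq1, mq2.
Every vertex is now reached.

api2, cache1, lb1, mq1, mq2, web1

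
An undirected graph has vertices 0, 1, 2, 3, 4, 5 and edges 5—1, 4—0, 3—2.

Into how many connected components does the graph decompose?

From 0: component {0, 4}.
From 1: component {1, 5}.
From 2: component {2, 3}.
That's 3 components.

3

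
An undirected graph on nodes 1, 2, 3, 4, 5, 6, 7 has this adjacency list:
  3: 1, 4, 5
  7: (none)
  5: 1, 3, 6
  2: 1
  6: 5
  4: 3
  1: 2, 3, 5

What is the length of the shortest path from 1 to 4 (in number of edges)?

2

Distance 0: 1.
Distance 1: 2, 3, 5.
Distance 2: 4, 6 — contains 4.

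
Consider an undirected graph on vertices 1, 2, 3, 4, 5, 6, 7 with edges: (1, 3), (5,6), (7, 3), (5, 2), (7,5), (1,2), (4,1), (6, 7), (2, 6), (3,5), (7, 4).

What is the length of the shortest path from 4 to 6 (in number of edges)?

2

Distance 0: 4.
Distance 1: 1, 7.
Distance 2: 2, 3, 5, 6 — contains 6.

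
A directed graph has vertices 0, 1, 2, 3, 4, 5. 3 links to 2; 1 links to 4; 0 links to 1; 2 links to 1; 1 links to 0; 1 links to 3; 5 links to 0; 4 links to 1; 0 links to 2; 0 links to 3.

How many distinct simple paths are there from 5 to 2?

3

5→0→1→3→2
5→0→2
5→0→3→2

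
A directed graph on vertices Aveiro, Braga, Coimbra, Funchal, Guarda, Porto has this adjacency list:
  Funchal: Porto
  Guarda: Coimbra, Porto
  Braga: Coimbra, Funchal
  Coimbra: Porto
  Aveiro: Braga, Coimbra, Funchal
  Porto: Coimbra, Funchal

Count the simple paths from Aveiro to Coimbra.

4

Aveiro→Braga→Coimbra
Aveiro→Braga→Funchal→Porto→Coimbra
Aveiro→Coimbra
Aveiro→Funchal→Porto→Coimbra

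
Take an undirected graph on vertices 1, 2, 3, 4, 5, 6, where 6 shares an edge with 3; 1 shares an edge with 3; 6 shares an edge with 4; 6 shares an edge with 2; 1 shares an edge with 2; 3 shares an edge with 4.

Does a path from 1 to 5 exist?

No

Explore from 1.
Distance 1: reach 2, 3.
Distance 2: reach 4, 6.
The search is exhausted without reaching 5; it lies in a different component.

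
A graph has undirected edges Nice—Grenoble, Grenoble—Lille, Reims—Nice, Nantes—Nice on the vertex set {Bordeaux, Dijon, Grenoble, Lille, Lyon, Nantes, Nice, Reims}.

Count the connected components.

4

From Bordeaux: component {Bordeaux}.
From Dijon: component {Dijon}.
From Grenoble: component {Grenoble, Lille, Nantes, Nice, Reims}.
From Lyon: component {Lyon}.
That's 4 components.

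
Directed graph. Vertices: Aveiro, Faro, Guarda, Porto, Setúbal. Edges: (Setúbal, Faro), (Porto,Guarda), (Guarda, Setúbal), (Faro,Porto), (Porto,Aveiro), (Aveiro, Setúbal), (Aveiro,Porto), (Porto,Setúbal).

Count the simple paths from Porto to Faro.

Porto→Aveiro→Setúbal→Faro
Porto→Guarda→Setúbal→Faro
Porto→Setúbal→Faro

3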